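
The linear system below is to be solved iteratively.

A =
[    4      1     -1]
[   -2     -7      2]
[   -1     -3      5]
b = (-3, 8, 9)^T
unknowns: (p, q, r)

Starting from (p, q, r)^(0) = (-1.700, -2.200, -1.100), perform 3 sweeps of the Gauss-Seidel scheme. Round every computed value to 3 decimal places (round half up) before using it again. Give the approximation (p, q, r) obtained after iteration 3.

Iteration 1:
  p = (-3 - (1)·-2.200 - (-1)·-1.100) / (4) = -0.475
  q = (8 - (-2)·-0.475 - (2)·-1.100) / (-7) = -1.321
  r = (9 - (-1)·-0.475 - (-3)·-1.321) / (5) = 0.912
Iteration 2:
  p = (-3 - (1)·-1.321 - (-1)·0.912) / (4) = -0.192
  q = (8 - (-2)·-0.192 - (2)·0.912) / (-7) = -0.827
  r = (9 - (-1)·-0.192 - (-3)·-0.827) / (5) = 1.265
Iteration 3:
  p = (-3 - (1)·-0.827 - (-1)·1.265) / (4) = -0.227
  q = (8 - (-2)·-0.227 - (2)·1.265) / (-7) = -0.717
  r = (9 - (-1)·-0.227 - (-3)·-0.717) / (5) = 1.324

(-0.227, -0.717, 1.324)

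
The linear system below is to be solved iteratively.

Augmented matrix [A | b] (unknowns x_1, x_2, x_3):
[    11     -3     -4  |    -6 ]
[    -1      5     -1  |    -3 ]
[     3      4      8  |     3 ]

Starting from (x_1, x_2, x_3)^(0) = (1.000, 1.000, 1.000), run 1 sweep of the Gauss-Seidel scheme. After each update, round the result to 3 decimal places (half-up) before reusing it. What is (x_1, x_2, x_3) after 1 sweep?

Iteration 1:
  x_1 = (-6 - (-3)·1.000 - (-4)·1.000) / (11) = 0.091
  x_2 = (-3 - (-1)·0.091 - (-1)·1.000) / (5) = -0.382
  x_3 = (3 - (3)·0.091 - (4)·-0.382) / (8) = 0.532

(0.091, -0.382, 0.532)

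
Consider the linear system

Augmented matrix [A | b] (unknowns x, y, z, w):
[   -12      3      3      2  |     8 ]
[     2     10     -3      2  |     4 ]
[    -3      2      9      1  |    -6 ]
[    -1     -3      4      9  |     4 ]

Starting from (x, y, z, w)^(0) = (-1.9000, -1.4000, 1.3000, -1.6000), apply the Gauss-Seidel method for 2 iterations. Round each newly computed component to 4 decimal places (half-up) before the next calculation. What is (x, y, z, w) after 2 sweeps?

Iteration 1:
  x = (8 - (3)·-1.4000 - (3)·1.3000 - (2)·-1.6000) / (-12) = -0.9583
  y = (4 - (2)·-0.9583 - (-3)·1.3000 - (2)·-1.6000) / (10) = 1.3017
  z = (-6 - (-3)·-0.9583 - (2)·1.3017 - (1)·-1.6000) / (9) = -1.0976
  w = (4 - (-1)·-0.9583 - (-3)·1.3017 - (4)·-1.0976) / (9) = 1.2597
Iteration 2:
  x = (8 - (3)·1.3017 - (3)·-1.0976 - (2)·1.2597) / (-12) = -0.4057
  y = (4 - (2)·-0.4057 - (-3)·-1.0976 - (2)·1.2597) / (10) = -0.1001
  z = (-6 - (-3)·-0.4057 - (2)·-0.1001 - (1)·1.2597) / (9) = -0.9196
  w = (4 - (-1)·-0.4057 - (-3)·-0.1001 - (4)·-0.9196) / (9) = 0.7747

(-0.4057, -0.1001, -0.9196, 0.7747)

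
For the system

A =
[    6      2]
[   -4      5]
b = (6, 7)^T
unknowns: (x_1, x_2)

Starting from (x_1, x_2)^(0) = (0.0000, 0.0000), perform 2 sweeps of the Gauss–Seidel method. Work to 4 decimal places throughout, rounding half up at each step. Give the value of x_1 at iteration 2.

0.2667

Iteration 1:
  x_1 = (6 - (2)·0.0000) / (6) = 1.0000
  x_2 = (7 - (-4)·1.0000) / (5) = 2.2000
Iteration 2:
  x_1 = (6 - (2)·2.2000) / (6) = 0.2667
  x_2 = (7 - (-4)·0.2667) / (5) = 1.6134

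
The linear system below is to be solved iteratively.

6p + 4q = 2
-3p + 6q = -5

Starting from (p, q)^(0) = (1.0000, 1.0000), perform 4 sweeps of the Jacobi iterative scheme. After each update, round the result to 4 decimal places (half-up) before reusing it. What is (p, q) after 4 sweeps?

Iteration 1:
  p = (2 - (4)·1.0000) / (6) = -0.3333
  q = (-5 - (-3)·1.0000) / (6) = -0.3333
Iteration 2:
  p = (2 - (4)·-0.3333) / (6) = 0.5555
  q = (-5 - (-3)·-0.3333) / (6) = -1.0000
Iteration 3:
  p = (2 - (4)·-1.0000) / (6) = 1.0000
  q = (-5 - (-3)·0.5555) / (6) = -0.5556
Iteration 4:
  p = (2 - (4)·-0.5556) / (6) = 0.7037
  q = (-5 - (-3)·1.0000) / (6) = -0.3333

(0.7037, -0.3333)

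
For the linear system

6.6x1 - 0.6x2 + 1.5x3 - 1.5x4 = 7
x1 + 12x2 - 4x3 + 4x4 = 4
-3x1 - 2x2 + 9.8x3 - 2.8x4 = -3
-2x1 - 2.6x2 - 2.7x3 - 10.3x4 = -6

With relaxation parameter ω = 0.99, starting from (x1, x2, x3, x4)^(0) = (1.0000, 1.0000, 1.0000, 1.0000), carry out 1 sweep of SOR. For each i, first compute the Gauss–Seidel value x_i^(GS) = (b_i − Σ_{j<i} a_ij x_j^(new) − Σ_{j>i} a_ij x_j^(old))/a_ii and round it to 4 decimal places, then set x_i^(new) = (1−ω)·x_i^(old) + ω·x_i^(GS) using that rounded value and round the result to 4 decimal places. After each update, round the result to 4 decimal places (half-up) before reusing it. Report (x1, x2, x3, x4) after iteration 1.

Iteration 1:
  x1: GS value = (7 - (-0.6)·1.0000 - (1.5)·1.0000 - (-1.5)·1.0000) / (6.6) = 1.1515;  x1 ← (1−ω)·1.0000 + ω·1.1515 = 1.1500
  x2: GS value = (4 - (1)·1.1500 - (-4)·1.0000 - (4)·1.0000) / (12) = 0.2375;  x2 ← (1−ω)·1.0000 + ω·0.2375 = 0.2451
  x3: GS value = (-3 - (-3)·1.1500 - (-2)·0.2451 - (-2.8)·1.0000) / (9.8) = 0.3817;  x3 ← (1−ω)·1.0000 + ω·0.3817 = 0.3879
  x4: GS value = (-6 - (-2)·1.1500 - (-2.6)·0.2451 - (-2.7)·0.3879) / (-10.3) = 0.1957;  x4 ← (1−ω)·1.0000 + ω·0.1957 = 0.2037

(1.1500, 0.2451, 0.3879, 0.2037)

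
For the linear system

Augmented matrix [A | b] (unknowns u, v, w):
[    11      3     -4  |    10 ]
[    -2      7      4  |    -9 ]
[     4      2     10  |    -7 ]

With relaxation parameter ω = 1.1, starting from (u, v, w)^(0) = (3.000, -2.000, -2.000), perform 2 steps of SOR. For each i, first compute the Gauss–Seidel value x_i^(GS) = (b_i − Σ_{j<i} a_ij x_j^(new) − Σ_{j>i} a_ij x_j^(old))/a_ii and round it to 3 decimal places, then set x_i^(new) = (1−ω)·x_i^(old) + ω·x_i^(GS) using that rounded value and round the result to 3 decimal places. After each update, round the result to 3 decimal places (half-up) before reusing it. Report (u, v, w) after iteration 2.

(0.556, -0.735, -0.769)

Iteration 1:
  u: GS value = (10 - (3)·-2.000 - (-4)·-2.000) / (11) = 0.727;  u ← (1−ω)·3.000 + ω·0.727 = 0.500
  v: GS value = (-9 - (-2)·0.500 - (4)·-2.000) / (7) = 0.000;  v ← (1−ω)·-2.000 + ω·0.000 = 0.200
  w: GS value = (-7 - (4)·0.500 - (2)·0.200) / (10) = -0.940;  w ← (1−ω)·-2.000 + ω·-0.940 = -0.834
Iteration 2:
  u: GS value = (10 - (3)·0.200 - (-4)·-0.834) / (11) = 0.551;  u ← (1−ω)·0.500 + ω·0.551 = 0.556
  v: GS value = (-9 - (-2)·0.556 - (4)·-0.834) / (7) = -0.650;  v ← (1−ω)·0.200 + ω·-0.650 = -0.735
  w: GS value = (-7 - (4)·0.556 - (2)·-0.735) / (10) = -0.775;  w ← (1−ω)·-0.834 + ω·-0.775 = -0.769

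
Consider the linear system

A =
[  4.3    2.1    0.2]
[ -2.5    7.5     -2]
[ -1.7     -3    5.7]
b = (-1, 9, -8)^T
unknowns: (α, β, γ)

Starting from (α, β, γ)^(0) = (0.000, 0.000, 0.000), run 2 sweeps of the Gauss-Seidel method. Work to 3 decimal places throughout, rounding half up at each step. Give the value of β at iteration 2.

Iteration 1:
  α = (-1 - (2.1)·0.000 - (0.2)·0.000) / (4.3) = -0.233
  β = (9 - (-2.5)·-0.233 - (-2)·0.000) / (7.5) = 1.122
  γ = (-8 - (-1.7)·-0.233 - (-3)·1.122) / (5.7) = -0.882
Iteration 2:
  α = (-1 - (2.1)·1.122 - (0.2)·-0.882) / (4.3) = -0.739
  β = (9 - (-2.5)·-0.739 - (-2)·-0.882) / (7.5) = 0.718
  γ = (-8 - (-1.7)·-0.739 - (-3)·0.718) / (5.7) = -1.246

0.718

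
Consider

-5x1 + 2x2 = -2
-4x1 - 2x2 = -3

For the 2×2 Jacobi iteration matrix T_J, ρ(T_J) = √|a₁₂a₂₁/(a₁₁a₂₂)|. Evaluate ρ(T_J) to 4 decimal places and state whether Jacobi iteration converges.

0.8944

a₁₂a₂₁/(a₁₁a₂₂) = (2)·(-4) / ((-5)·(-2)) = -0.800000
ρ = √|-0.800000| = √0.800000 = 0.8944
ρ < 1, so Jacobi converges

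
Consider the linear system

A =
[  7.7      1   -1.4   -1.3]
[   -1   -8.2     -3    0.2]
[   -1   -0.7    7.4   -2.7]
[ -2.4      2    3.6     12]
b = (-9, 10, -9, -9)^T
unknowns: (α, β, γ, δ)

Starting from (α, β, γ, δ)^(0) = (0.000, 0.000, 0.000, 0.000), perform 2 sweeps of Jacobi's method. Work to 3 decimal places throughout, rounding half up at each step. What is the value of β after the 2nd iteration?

-0.650

Iteration 1:
  α = (-9 - (1)·0.000 - (-1.4)·0.000 - (-1.3)·0.000) / (7.7) = -1.169
  β = (10 - (-1)·0.000 - (-3)·0.000 - (0.2)·0.000) / (-8.2) = -1.220
  γ = (-9 - (-1)·0.000 - (-0.7)·0.000 - (-2.7)·0.000) / (7.4) = -1.216
  δ = (-9 - (-2.4)·0.000 - (2)·0.000 - (3.6)·0.000) / (12) = -0.750
Iteration 2:
  α = (-9 - (1)·-1.220 - (-1.4)·-1.216 - (-1.3)·-0.750) / (7.7) = -1.358
  β = (10 - (-1)·-1.169 - (-3)·-1.216 - (0.2)·-0.750) / (-8.2) = -0.650
  γ = (-9 - (-1)·-1.169 - (-0.7)·-1.220 - (-2.7)·-0.750) / (7.4) = -1.763
  δ = (-9 - (-2.4)·-1.169 - (2)·-1.220 - (3.6)·-1.216) / (12) = -0.416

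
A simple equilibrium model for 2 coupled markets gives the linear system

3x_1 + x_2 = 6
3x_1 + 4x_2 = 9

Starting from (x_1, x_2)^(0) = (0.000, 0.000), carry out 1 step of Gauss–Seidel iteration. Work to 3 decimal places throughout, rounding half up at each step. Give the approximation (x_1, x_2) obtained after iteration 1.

Iteration 1:
  x_1 = (6 - (1)·0.000) / (3) = 2.000
  x_2 = (9 - (3)·2.000) / (4) = 0.750

(2.000, 0.750)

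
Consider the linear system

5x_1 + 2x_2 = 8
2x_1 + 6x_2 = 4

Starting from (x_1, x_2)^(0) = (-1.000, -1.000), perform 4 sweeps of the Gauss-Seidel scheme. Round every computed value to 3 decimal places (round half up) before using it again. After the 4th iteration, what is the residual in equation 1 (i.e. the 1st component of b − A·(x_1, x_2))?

-0.006

Iteration 1:
  x_1 = (8 - (2)·-1.000) / (5) = 2.000
  x_2 = (4 - (2)·2.000) / (6) = 0.000
Iteration 2:
  x_1 = (8 - (2)·0.000) / (5) = 1.600
  x_2 = (4 - (2)·1.600) / (6) = 0.133
Iteration 3:
  x_1 = (8 - (2)·0.133) / (5) = 1.547
  x_2 = (4 - (2)·1.547) / (6) = 0.151
Iteration 4:
  x_1 = (8 - (2)·0.151) / (5) = 1.540
  x_2 = (4 - (2)·1.540) / (6) = 0.153
Residual b − A·x = (-0.006, 0.002)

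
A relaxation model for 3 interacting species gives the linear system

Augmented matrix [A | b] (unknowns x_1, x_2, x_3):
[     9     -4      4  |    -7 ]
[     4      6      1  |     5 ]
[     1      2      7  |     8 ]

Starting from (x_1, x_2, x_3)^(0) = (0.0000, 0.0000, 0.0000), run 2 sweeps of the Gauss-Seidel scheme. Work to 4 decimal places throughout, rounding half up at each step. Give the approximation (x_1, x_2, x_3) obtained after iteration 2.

(-0.5626, 1.0638, 0.9193)

Iteration 1:
  x_1 = (-7 - (-4)·0.0000 - (4)·0.0000) / (9) = -0.7778
  x_2 = (5 - (4)·-0.7778 - (1)·0.0000) / (6) = 1.3519
  x_3 = (8 - (1)·-0.7778 - (2)·1.3519) / (7) = 0.8677
Iteration 2:
  x_1 = (-7 - (-4)·1.3519 - (4)·0.8677) / (9) = -0.5626
  x_2 = (5 - (4)·-0.5626 - (1)·0.8677) / (6) = 1.0638
  x_3 = (8 - (1)·-0.5626 - (2)·1.0638) / (7) = 0.9193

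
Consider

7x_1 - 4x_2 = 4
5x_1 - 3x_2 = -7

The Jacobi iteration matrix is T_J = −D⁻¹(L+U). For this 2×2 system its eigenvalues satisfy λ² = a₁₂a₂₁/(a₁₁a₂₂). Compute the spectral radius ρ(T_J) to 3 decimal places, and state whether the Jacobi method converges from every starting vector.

a₁₂a₂₁/(a₁₁a₂₂) = (-4)·(5) / ((7)·(-3)) = 0.952381
ρ = √|0.952381| = √0.952381 = 0.976
ρ < 1, so Jacobi converges

0.976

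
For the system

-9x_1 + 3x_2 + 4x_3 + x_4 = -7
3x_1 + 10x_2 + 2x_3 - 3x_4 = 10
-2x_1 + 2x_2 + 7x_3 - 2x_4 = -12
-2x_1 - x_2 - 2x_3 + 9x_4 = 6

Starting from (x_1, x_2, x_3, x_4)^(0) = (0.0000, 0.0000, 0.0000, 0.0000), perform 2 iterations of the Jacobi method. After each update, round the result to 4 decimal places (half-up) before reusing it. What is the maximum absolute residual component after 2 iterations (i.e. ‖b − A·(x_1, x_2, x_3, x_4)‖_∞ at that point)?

1.5219

Iteration 1:
  x_1 = (-7 - (3)·0.0000 - (4)·0.0000 - (1)·0.0000) / (-9) = 0.7778
  x_2 = (10 - (3)·0.0000 - (2)·0.0000 - (-3)·0.0000) / (10) = 1.0000
  x_3 = (-12 - (-2)·0.0000 - (2)·0.0000 - (-2)·0.0000) / (7) = -1.7143
  x_4 = (6 - (-2)·0.0000 - (-1)·0.0000 - (-2)·0.0000) / (9) = 0.6667
Iteration 2:
  x_1 = (-7 - (3)·1.0000 - (4)·-1.7143 - (1)·0.6667) / (-9) = 0.4233
  x_2 = (10 - (3)·0.7778 - (2)·-1.7143 - (-3)·0.6667) / (10) = 1.3095
  x_3 = (-12 - (-2)·0.7778 - (2)·1.0000 - (-2)·0.6667) / (7) = -1.5873
  x_4 = (6 - (-2)·0.7778 - (-1)·1.0000 - (-2)·-1.7143) / (9) = 0.5697
Residual b − A·x = (-1.3393, 0.5188, -1.5219, -0.1458); ∞-norm = 1.5219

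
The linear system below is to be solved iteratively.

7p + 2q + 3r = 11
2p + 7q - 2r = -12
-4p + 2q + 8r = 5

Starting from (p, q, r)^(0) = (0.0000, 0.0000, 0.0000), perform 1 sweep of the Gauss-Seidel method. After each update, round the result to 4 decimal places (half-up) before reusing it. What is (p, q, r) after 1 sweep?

Iteration 1:
  p = (11 - (2)·0.0000 - (3)·0.0000) / (7) = 1.5714
  q = (-12 - (2)·1.5714 - (-2)·0.0000) / (7) = -2.1633
  r = (5 - (-4)·1.5714 - (2)·-2.1633) / (8) = 1.9515

(1.5714, -2.1633, 1.9515)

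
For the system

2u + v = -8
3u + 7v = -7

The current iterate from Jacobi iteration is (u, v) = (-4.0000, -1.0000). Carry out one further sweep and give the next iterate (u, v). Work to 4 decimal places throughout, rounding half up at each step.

(-3.5000, 0.7143)

One sweep:
  u = (-8 - (1)·-1.0000) / (2) = -3.5000
  v = (-7 - (3)·-4.0000) / (7) = 0.7143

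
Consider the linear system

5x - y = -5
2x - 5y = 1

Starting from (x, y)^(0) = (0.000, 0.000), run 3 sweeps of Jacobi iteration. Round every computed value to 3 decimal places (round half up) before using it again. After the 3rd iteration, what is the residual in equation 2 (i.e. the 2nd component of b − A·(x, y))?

0.160

Iteration 1:
  x = (-5 - (-1)·0.000) / (5) = -1.000
  y = (1 - (2)·0.000) / (-5) = -0.200
Iteration 2:
  x = (-5 - (-1)·-0.200) / (5) = -1.040
  y = (1 - (2)·-1.000) / (-5) = -0.600
Iteration 3:
  x = (-5 - (-1)·-0.600) / (5) = -1.120
  y = (1 - (2)·-1.040) / (-5) = -0.616
Residual b − A·x = (-0.016, 0.160)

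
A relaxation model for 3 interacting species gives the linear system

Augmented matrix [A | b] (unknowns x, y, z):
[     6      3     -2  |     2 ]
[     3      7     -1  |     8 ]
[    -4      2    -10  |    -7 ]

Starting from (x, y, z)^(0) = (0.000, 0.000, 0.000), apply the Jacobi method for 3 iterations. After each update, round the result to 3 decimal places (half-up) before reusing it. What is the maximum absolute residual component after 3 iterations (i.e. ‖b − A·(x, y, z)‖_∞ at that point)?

0.221

Iteration 1:
  x = (2 - (3)·0.000 - (-2)·0.000) / (6) = 0.333
  y = (8 - (3)·0.000 - (-1)·0.000) / (7) = 1.143
  z = (-7 - (-4)·0.000 - (2)·0.000) / (-10) = 0.700
Iteration 2:
  x = (2 - (3)·1.143 - (-2)·0.700) / (6) = -0.005
  y = (8 - (3)·0.333 - (-1)·0.700) / (7) = 1.100
  z = (-7 - (-4)·0.333 - (2)·1.143) / (-10) = 0.795
Iteration 3:
  x = (2 - (3)·1.100 - (-2)·0.795) / (6) = 0.048
  y = (8 - (3)·-0.005 - (-1)·0.795) / (7) = 1.259
  z = (-7 - (-4)·-0.005 - (2)·1.100) / (-10) = 0.922
Residual b − A·x = (-0.221, -0.035, -0.106); ∞-norm = 0.221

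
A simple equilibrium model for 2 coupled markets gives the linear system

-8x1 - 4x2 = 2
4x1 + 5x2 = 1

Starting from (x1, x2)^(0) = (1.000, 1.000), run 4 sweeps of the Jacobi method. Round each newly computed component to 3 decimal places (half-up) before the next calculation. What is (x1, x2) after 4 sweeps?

Iteration 1:
  x1 = (2 - (-4)·1.000) / (-8) = -0.750
  x2 = (1 - (4)·1.000) / (5) = -0.600
Iteration 2:
  x1 = (2 - (-4)·-0.600) / (-8) = 0.050
  x2 = (1 - (4)·-0.750) / (5) = 0.800
Iteration 3:
  x1 = (2 - (-4)·0.800) / (-8) = -0.650
  x2 = (1 - (4)·0.050) / (5) = 0.160
Iteration 4:
  x1 = (2 - (-4)·0.160) / (-8) = -0.330
  x2 = (1 - (4)·-0.650) / (5) = 0.720

(-0.330, 0.720)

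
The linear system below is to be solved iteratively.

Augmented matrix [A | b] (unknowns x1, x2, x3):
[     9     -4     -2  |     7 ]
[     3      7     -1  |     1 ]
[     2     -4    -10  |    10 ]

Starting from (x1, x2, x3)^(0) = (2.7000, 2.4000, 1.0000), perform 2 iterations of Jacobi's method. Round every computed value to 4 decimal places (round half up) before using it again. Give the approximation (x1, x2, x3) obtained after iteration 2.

(0.0749, -0.9457, -0.2381)

Iteration 1:
  x1 = (7 - (-4)·2.4000 - (-2)·1.0000) / (9) = 2.0667
  x2 = (1 - (3)·2.7000 - (-1)·1.0000) / (7) = -0.8714
  x3 = (10 - (2)·2.7000 - (-4)·2.4000) / (-10) = -1.4200
Iteration 2:
  x1 = (7 - (-4)·-0.8714 - (-2)·-1.4200) / (9) = 0.0749
  x2 = (1 - (3)·2.0667 - (-1)·-1.4200) / (7) = -0.9457
  x3 = (10 - (2)·2.0667 - (-4)·-0.8714) / (-10) = -0.2381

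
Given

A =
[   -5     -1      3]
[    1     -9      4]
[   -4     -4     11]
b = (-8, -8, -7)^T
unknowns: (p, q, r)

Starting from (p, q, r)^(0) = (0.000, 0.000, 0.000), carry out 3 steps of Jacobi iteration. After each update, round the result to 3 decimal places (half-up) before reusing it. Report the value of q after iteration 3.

1.124

Iteration 1:
  p = (-8 - (-1)·0.000 - (3)·0.000) / (-5) = 1.600
  q = (-8 - (1)·0.000 - (4)·0.000) / (-9) = 0.889
  r = (-7 - (-4)·0.000 - (-4)·0.000) / (11) = -0.636
Iteration 2:
  p = (-8 - (-1)·0.889 - (3)·-0.636) / (-5) = 1.041
  q = (-8 - (1)·1.600 - (4)·-0.636) / (-9) = 0.784
  r = (-7 - (-4)·1.600 - (-4)·0.889) / (11) = 0.269
Iteration 3:
  p = (-8 - (-1)·0.784 - (3)·0.269) / (-5) = 1.605
  q = (-8 - (1)·1.041 - (4)·0.269) / (-9) = 1.124
  r = (-7 - (-4)·1.041 - (-4)·0.784) / (11) = 0.027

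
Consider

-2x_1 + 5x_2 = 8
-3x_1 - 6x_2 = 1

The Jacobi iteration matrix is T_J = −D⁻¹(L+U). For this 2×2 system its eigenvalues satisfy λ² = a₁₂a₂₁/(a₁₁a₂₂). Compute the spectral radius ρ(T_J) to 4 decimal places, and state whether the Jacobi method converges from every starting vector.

1.1180

a₁₂a₂₁/(a₁₁a₂₂) = (5)·(-3) / ((-2)·(-6)) = -1.250000
ρ = √|-1.250000| = √1.250000 = 1.1180
ρ > 1, so Jacobi diverges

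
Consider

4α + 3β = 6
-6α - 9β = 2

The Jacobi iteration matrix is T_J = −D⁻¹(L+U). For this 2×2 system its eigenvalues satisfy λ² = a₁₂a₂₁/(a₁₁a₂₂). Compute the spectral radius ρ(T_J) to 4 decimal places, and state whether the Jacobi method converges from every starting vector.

a₁₂a₂₁/(a₁₁a₂₂) = (3)·(-6) / ((4)·(-9)) = 0.500000
ρ = √|0.500000| = √0.500000 = 0.7071
ρ < 1, so Jacobi converges

0.7071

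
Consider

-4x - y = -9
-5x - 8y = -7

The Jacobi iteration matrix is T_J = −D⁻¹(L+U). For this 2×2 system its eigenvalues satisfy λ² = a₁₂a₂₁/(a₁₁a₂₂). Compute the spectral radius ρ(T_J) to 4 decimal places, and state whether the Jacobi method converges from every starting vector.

a₁₂a₂₁/(a₁₁a₂₂) = (-1)·(-5) / ((-4)·(-8)) = 0.156250
ρ = √|0.156250| = √0.156250 = 0.3953
ρ < 1, so Jacobi converges

0.3953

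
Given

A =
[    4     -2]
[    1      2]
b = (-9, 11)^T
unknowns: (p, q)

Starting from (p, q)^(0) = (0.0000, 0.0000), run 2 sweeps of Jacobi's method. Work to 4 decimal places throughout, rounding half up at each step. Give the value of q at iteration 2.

Iteration 1:
  p = (-9 - (-2)·0.0000) / (4) = -2.2500
  q = (11 - (1)·0.0000) / (2) = 5.5000
Iteration 2:
  p = (-9 - (-2)·5.5000) / (4) = 0.5000
  q = (11 - (1)·-2.2500) / (2) = 6.6250

6.6250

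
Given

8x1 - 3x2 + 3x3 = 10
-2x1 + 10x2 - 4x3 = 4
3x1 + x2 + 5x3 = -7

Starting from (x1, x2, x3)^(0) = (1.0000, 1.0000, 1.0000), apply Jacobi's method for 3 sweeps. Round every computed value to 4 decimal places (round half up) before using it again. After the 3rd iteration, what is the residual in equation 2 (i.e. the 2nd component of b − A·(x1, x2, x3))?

Iteration 1:
  x1 = (10 - (-3)·1.0000 - (3)·1.0000) / (8) = 1.2500
  x2 = (4 - (-2)·1.0000 - (-4)·1.0000) / (10) = 1.0000
  x3 = (-7 - (3)·1.0000 - (1)·1.0000) / (5) = -2.2000
Iteration 2:
  x1 = (10 - (-3)·1.0000 - (3)·-2.2000) / (8) = 2.4500
  x2 = (4 - (-2)·1.2500 - (-4)·-2.2000) / (10) = -0.2300
  x3 = (-7 - (3)·1.2500 - (1)·1.0000) / (5) = -2.3500
Iteration 3:
  x1 = (10 - (-3)·-0.2300 - (3)·-2.3500) / (8) = 2.0450
  x2 = (4 - (-2)·2.4500 - (-4)·-2.3500) / (10) = -0.0500
  x3 = (-7 - (3)·2.4500 - (1)·-0.2300) / (5) = -2.8240
Residual b − A·x = (1.9620, -2.7060, 1.0350)

-2.7060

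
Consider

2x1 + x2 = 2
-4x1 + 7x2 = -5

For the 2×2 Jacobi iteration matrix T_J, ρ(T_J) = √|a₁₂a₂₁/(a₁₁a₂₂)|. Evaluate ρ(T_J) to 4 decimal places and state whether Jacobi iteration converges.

0.5345

a₁₂a₂₁/(a₁₁a₂₂) = (1)·(-4) / ((2)·(7)) = -0.285714
ρ = √|-0.285714| = √0.285714 = 0.5345
ρ < 1, so Jacobi converges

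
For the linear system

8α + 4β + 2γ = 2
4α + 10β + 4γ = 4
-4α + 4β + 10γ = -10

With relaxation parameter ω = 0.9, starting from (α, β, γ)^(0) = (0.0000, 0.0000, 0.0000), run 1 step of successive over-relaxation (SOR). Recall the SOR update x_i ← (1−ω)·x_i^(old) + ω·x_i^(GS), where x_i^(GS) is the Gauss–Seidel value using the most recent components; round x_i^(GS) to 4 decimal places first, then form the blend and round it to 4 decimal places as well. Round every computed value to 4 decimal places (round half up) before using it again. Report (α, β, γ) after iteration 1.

(0.2250, 0.2790, -0.9194)

Iteration 1:
  α: GS value = (2 - (4)·0.0000 - (2)·0.0000) / (8) = 0.2500;  α ← (1−ω)·0.0000 + ω·0.2500 = 0.2250
  β: GS value = (4 - (4)·0.2250 - (4)·0.0000) / (10) = 0.3100;  β ← (1−ω)·0.0000 + ω·0.3100 = 0.2790
  γ: GS value = (-10 - (-4)·0.2250 - (4)·0.2790) / (10) = -1.0216;  γ ← (1−ω)·0.0000 + ω·-1.0216 = -0.9194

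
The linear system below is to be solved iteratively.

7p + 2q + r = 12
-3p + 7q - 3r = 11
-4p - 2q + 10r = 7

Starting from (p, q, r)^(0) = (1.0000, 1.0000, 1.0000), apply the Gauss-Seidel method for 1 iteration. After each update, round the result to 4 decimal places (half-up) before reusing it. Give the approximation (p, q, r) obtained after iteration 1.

(1.2857, 2.5510, 1.7245)

Iteration 1:
  p = (12 - (2)·1.0000 - (1)·1.0000) / (7) = 1.2857
  q = (11 - (-3)·1.2857 - (-3)·1.0000) / (7) = 2.5510
  r = (7 - (-4)·1.2857 - (-2)·2.5510) / (10) = 1.7245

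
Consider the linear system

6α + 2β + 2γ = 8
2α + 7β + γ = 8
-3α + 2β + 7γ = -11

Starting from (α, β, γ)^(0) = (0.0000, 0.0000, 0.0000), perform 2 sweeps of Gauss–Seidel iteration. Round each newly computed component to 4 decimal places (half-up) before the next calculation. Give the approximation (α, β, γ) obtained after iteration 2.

(1.4853, 0.8924, -1.1898)

Iteration 1:
  α = (8 - (2)·0.0000 - (2)·0.0000) / (6) = 1.3333
  β = (8 - (2)·1.3333 - (1)·0.0000) / (7) = 0.7619
  γ = (-11 - (-3)·1.3333 - (2)·0.7619) / (7) = -1.2177
Iteration 2:
  α = (8 - (2)·0.7619 - (2)·-1.2177) / (6) = 1.4853
  β = (8 - (2)·1.4853 - (1)·-1.2177) / (7) = 0.8924
  γ = (-11 - (-3)·1.4853 - (2)·0.8924) / (7) = -1.1898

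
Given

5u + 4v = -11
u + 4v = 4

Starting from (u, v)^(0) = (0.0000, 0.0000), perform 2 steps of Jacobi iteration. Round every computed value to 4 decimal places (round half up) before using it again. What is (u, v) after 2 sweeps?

Iteration 1:
  u = (-11 - (4)·0.0000) / (5) = -2.2000
  v = (4 - (1)·0.0000) / (4) = 1.0000
Iteration 2:
  u = (-11 - (4)·1.0000) / (5) = -3.0000
  v = (4 - (1)·-2.2000) / (4) = 1.5500

(-3.0000, 1.5500)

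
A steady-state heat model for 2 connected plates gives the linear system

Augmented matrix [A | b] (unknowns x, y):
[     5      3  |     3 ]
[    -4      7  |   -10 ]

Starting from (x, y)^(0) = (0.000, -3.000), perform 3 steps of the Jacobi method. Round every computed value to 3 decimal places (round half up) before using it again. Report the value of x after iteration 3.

0.634

Iteration 1:
  x = (3 - (3)·-3.000) / (5) = 2.400
  y = (-10 - (-4)·0.000) / (7) = -1.429
Iteration 2:
  x = (3 - (3)·-1.429) / (5) = 1.457
  y = (-10 - (-4)·2.400) / (7) = -0.057
Iteration 3:
  x = (3 - (3)·-0.057) / (5) = 0.634
  y = (-10 - (-4)·1.457) / (7) = -0.596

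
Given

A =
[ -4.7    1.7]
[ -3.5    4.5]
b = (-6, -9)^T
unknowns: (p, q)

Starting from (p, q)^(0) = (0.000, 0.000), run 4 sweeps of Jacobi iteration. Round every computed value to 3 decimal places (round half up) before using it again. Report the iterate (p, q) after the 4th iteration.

(0.709, -1.291)

Iteration 1:
  p = (-6 - (1.7)·0.000) / (-4.7) = 1.277
  q = (-9 - (-3.5)·0.000) / (4.5) = -2.000
Iteration 2:
  p = (-6 - (1.7)·-2.000) / (-4.7) = 0.553
  q = (-9 - (-3.5)·1.277) / (4.5) = -1.007
Iteration 3:
  p = (-6 - (1.7)·-1.007) / (-4.7) = 0.912
  q = (-9 - (-3.5)·0.553) / (4.5) = -1.570
Iteration 4:
  p = (-6 - (1.7)·-1.570) / (-4.7) = 0.709
  q = (-9 - (-3.5)·0.912) / (4.5) = -1.291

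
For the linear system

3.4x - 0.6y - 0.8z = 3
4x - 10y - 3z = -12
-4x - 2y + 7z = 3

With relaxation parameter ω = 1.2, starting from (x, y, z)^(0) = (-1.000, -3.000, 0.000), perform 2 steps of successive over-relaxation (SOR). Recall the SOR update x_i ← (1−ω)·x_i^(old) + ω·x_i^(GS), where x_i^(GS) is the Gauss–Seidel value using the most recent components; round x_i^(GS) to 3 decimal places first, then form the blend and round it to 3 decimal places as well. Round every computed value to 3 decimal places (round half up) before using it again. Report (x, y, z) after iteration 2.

Iteration 1:
  x: GS value = (3 - (-0.6)·-3.000 - (-0.8)·0.000) / (3.4) = 0.353;  x ← (1−ω)·-1.000 + ω·0.353 = 0.624
  y: GS value = (-12 - (4)·0.624 - (-3)·0.000) / (-10) = 1.450;  y ← (1−ω)·-3.000 + ω·1.450 = 2.340
  z: GS value = (3 - (-4)·0.624 - (-2)·2.340) / (7) = 1.454;  z ← (1−ω)·0.000 + ω·1.454 = 1.745
Iteration 2:
  x: GS value = (3 - (-0.6)·2.340 - (-0.8)·1.745) / (3.4) = 1.706;  x ← (1−ω)·0.624 + ω·1.706 = 1.922
  y: GS value = (-12 - (4)·1.922 - (-3)·1.745) / (-10) = 1.445;  y ← (1−ω)·2.340 + ω·1.445 = 1.266
  z: GS value = (3 - (-4)·1.922 - (-2)·1.266) / (7) = 1.889;  z ← (1−ω)·1.745 + ω·1.889 = 1.918

(1.922, 1.266, 1.918)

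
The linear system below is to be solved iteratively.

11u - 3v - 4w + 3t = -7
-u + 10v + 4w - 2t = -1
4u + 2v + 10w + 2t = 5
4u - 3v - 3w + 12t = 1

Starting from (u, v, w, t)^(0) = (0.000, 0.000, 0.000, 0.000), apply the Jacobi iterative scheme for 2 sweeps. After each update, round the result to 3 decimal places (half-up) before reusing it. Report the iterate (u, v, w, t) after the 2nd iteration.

(-0.504, -0.347, 0.758, 0.395)

Iteration 1:
  u = (-7 - (-3)·0.000 - (-4)·0.000 - (3)·0.000) / (11) = -0.636
  v = (-1 - (-1)·0.000 - (4)·0.000 - (-2)·0.000) / (10) = -0.100
  w = (5 - (4)·0.000 - (2)·0.000 - (2)·0.000) / (10) = 0.500
  t = (1 - (4)·0.000 - (-3)·0.000 - (-3)·0.000) / (12) = 0.083
Iteration 2:
  u = (-7 - (-3)·-0.100 - (-4)·0.500 - (3)·0.083) / (11) = -0.504
  v = (-1 - (-1)·-0.636 - (4)·0.500 - (-2)·0.083) / (10) = -0.347
  w = (5 - (4)·-0.636 - (2)·-0.100 - (2)·0.083) / (10) = 0.758
  t = (1 - (4)·-0.636 - (-3)·-0.100 - (-3)·0.500) / (12) = 0.395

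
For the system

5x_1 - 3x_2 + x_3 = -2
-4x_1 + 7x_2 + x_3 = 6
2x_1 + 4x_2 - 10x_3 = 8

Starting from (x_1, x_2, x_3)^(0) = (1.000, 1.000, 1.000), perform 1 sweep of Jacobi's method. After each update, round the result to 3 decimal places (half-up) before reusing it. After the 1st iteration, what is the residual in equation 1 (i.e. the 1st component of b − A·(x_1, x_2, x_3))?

2.058

Iteration 1:
  x_1 = (-2 - (-3)·1.000 - (1)·1.000) / (5) = 0.000
  x_2 = (6 - (-4)·1.000 - (1)·1.000) / (7) = 1.286
  x_3 = (8 - (2)·1.000 - (4)·1.000) / (-10) = -0.200
Residual b − A·x = (2.058, -2.802, 0.856)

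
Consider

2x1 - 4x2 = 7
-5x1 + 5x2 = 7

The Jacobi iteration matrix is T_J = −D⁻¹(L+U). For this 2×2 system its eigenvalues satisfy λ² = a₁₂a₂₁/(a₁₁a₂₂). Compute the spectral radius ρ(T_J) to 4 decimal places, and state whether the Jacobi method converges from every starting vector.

1.4142

a₁₂a₂₁/(a₁₁a₂₂) = (-4)·(-5) / ((2)·(5)) = 2.000000
ρ = √|2.000000| = √2.000000 = 1.4142
ρ > 1, so Jacobi diverges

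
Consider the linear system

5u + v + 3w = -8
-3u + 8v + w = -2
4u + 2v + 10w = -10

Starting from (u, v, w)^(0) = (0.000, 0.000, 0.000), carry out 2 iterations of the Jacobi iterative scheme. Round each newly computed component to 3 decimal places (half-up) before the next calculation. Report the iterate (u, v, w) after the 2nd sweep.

Iteration 1:
  u = (-8 - (1)·0.000 - (3)·0.000) / (5) = -1.600
  v = (-2 - (-3)·0.000 - (1)·0.000) / (8) = -0.250
  w = (-10 - (4)·0.000 - (2)·0.000) / (10) = -1.000
Iteration 2:
  u = (-8 - (1)·-0.250 - (3)·-1.000) / (5) = -0.950
  v = (-2 - (-3)·-1.600 - (1)·-1.000) / (8) = -0.725
  w = (-10 - (4)·-1.600 - (2)·-0.250) / (10) = -0.310

(-0.950, -0.725, -0.310)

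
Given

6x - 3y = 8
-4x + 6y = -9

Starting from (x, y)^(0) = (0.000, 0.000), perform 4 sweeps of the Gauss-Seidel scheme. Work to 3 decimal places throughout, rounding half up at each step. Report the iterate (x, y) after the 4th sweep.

(0.892, -0.905)

Iteration 1:
  x = (8 - (-3)·0.000) / (6) = 1.333
  y = (-9 - (-4)·1.333) / (6) = -0.611
Iteration 2:
  x = (8 - (-3)·-0.611) / (6) = 1.028
  y = (-9 - (-4)·1.028) / (6) = -0.815
Iteration 3:
  x = (8 - (-3)·-0.815) / (6) = 0.926
  y = (-9 - (-4)·0.926) / (6) = -0.883
Iteration 4:
  x = (8 - (-3)·-0.883) / (6) = 0.892
  y = (-9 - (-4)·0.892) / (6) = -0.905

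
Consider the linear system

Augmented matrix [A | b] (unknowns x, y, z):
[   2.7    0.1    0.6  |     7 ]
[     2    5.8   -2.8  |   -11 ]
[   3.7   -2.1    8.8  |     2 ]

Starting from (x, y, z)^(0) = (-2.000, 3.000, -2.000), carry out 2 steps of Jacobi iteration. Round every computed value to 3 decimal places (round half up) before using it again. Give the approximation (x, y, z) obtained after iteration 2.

(2.277, -2.044, -1.521)

Iteration 1:
  x = (7 - (0.1)·3.000 - (0.6)·-2.000) / (2.7) = 2.926
  y = (-11 - (2)·-2.000 - (-2.8)·-2.000) / (5.8) = -2.172
  z = (2 - (3.7)·-2.000 - (-2.1)·3.000) / (8.8) = 1.784
Iteration 2:
  x = (7 - (0.1)·-2.172 - (0.6)·1.784) / (2.7) = 2.277
  y = (-11 - (2)·2.926 - (-2.8)·1.784) / (5.8) = -2.044
  z = (2 - (3.7)·2.926 - (-2.1)·-2.172) / (8.8) = -1.521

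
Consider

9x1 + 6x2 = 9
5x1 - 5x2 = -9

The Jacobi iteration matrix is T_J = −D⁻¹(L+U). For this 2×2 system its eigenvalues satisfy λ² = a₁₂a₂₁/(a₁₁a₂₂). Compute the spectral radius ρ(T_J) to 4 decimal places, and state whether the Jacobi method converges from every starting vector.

a₁₂a₂₁/(a₁₁a₂₂) = (6)·(5) / ((9)·(-5)) = -0.666667
ρ = √|-0.666667| = √0.666667 = 0.8165
ρ < 1, so Jacobi converges

0.8165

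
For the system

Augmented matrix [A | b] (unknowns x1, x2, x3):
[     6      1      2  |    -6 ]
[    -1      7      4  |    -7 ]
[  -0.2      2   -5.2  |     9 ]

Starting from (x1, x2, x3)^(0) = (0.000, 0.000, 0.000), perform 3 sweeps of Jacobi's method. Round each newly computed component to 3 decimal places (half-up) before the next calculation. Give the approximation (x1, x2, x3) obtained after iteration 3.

(-0.282, 0.150, -1.780)

Iteration 1:
  x1 = (-6 - (1)·0.000 - (2)·0.000) / (6) = -1.000
  x2 = (-7 - (-1)·0.000 - (4)·0.000) / (7) = -1.000
  x3 = (9 - (-0.2)·0.000 - (2)·0.000) / (-5.2) = -1.731
Iteration 2:
  x1 = (-6 - (1)·-1.000 - (2)·-1.731) / (6) = -0.256
  x2 = (-7 - (-1)·-1.000 - (4)·-1.731) / (7) = -0.154
  x3 = (9 - (-0.2)·-1.000 - (2)·-1.000) / (-5.2) = -2.077
Iteration 3:
  x1 = (-6 - (1)·-0.154 - (2)·-2.077) / (6) = -0.282
  x2 = (-7 - (-1)·-0.256 - (4)·-2.077) / (7) = 0.150
  x3 = (9 - (-0.2)·-0.256 - (2)·-0.154) / (-5.2) = -1.780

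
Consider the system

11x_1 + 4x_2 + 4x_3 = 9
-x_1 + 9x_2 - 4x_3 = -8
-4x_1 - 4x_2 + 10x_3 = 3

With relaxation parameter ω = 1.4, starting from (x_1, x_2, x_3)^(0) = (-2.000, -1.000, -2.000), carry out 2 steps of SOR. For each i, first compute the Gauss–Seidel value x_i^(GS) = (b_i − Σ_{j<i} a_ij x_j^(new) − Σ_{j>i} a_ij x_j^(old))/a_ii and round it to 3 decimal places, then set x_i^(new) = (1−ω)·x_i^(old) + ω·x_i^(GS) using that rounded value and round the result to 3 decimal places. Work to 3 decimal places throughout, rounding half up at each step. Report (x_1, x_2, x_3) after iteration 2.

Iteration 1:
  x_1: GS value = (9 - (4)·-1.000 - (4)·-2.000) / (11) = 1.909;  x_1 ← (1−ω)·-2.000 + ω·1.909 = 3.473
  x_2: GS value = (-8 - (-1)·3.473 - (-4)·-2.000) / (9) = -1.392;  x_2 ← (1−ω)·-1.000 + ω·-1.392 = -1.549
  x_3: GS value = (3 - (-4)·3.473 - (-4)·-1.549) / (10) = 1.070;  x_3 ← (1−ω)·-2.000 + ω·1.070 = 2.298
Iteration 2:
  x_1: GS value = (9 - (4)·-1.549 - (4)·2.298) / (11) = 0.546;  x_1 ← (1−ω)·3.473 + ω·0.546 = -0.625
  x_2: GS value = (-8 - (-1)·-0.625 - (-4)·2.298) / (9) = 0.063;  x_2 ← (1−ω)·-1.549 + ω·0.063 = 0.708
  x_3: GS value = (3 - (-4)·-0.625 - (-4)·0.708) / (10) = 0.333;  x_3 ← (1−ω)·2.298 + ω·0.333 = -0.453

(-0.625, 0.708, -0.453)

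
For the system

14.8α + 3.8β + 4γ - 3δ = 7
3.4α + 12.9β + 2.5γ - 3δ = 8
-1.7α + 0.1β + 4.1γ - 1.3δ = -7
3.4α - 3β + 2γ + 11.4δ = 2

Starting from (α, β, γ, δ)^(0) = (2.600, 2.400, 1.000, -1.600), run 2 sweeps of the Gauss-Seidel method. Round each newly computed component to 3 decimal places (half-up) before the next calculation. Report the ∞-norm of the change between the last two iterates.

2.013

Iteration 1:
  α = (7 - (3.8)·2.400 - (4)·1.000 - (-3)·-1.600) / (14.8) = -0.738
  β = (8 - (3.4)·-0.738 - (2.5)·1.000 - (-3)·-1.600) / (12.9) = 0.249
  γ = (-7 - (-1.7)·-0.738 - (0.1)·0.249 - (-1.3)·-1.600) / (4.1) = -2.527
  δ = (2 - (3.4)·-0.738 - (-3)·0.249 - (2)·-2.527) / (11.4) = 0.904
Iteration 2:
  α = (7 - (3.8)·0.249 - (4)·-2.527 - (-3)·0.904) / (14.8) = 1.275
  β = (8 - (3.4)·1.275 - (2.5)·-2.527 - (-3)·0.904) / (12.9) = 0.984
  γ = (-7 - (-1.7)·1.275 - (0.1)·0.984 - (-1.3)·0.904) / (4.1) = -0.916
  δ = (2 - (3.4)·1.275 - (-3)·0.984 - (2)·-0.916) / (11.4) = 0.215
Change: (2.013, 0.735, 1.611, -0.689) → max |·| = 2.013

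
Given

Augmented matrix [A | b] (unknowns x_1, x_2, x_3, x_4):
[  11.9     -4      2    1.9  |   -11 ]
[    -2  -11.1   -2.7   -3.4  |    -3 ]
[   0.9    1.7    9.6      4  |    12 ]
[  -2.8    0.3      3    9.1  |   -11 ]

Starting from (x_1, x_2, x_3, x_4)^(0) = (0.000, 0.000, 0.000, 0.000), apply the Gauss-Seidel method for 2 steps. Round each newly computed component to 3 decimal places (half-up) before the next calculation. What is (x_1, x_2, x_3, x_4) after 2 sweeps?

(-0.682, 0.676, 1.995, -2.099)

Iteration 1:
  x_1 = (-11 - (-4)·0.000 - (2)·0.000 - (1.9)·0.000) / (11.9) = -0.924
  x_2 = (-3 - (-2)·-0.924 - (-2.7)·0.000 - (-3.4)·0.000) / (-11.1) = 0.437
  x_3 = (12 - (0.9)·-0.924 - (1.7)·0.437 - (4)·0.000) / (9.6) = 1.259
  x_4 = (-11 - (-2.8)·-0.924 - (0.3)·0.437 - (3)·1.259) / (9.1) = -1.923
Iteration 2:
  x_1 = (-11 - (-4)·0.437 - (2)·1.259 - (1.9)·-1.923) / (11.9) = -0.682
  x_2 = (-3 - (-2)·-0.682 - (-2.7)·1.259 - (-3.4)·-1.923) / (-11.1) = 0.676
  x_3 = (12 - (0.9)·-0.682 - (1.7)·0.676 - (4)·-1.923) / (9.6) = 1.995
  x_4 = (-11 - (-2.8)·-0.682 - (0.3)·0.676 - (3)·1.995) / (9.1) = -2.099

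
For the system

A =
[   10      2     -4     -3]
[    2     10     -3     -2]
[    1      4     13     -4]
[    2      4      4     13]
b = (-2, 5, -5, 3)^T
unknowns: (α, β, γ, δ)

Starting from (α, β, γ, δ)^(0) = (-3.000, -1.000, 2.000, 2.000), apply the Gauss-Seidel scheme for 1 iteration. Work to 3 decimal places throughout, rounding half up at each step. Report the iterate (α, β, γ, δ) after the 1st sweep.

Iteration 1:
  α = (-2 - (2)·-1.000 - (-4)·2.000 - (-3)·2.000) / (10) = 1.400
  β = (5 - (2)·1.400 - (-3)·2.000 - (-2)·2.000) / (10) = 1.220
  γ = (-5 - (1)·1.400 - (4)·1.220 - (-4)·2.000) / (13) = -0.252
  δ = (3 - (2)·1.400 - (4)·1.220 - (4)·-0.252) / (13) = -0.282

(1.400, 1.220, -0.252, -0.282)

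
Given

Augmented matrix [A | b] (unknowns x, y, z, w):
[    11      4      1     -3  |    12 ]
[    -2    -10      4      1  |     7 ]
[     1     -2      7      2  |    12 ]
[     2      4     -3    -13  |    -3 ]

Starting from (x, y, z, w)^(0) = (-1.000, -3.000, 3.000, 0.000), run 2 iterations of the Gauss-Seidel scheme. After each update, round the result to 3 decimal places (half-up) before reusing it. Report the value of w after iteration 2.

-0.037

Iteration 1:
  x = (12 - (4)·-3.000 - (1)·3.000 - (-3)·0.000) / (11) = 1.909
  y = (7 - (-2)·1.909 - (4)·3.000 - (1)·0.000) / (-10) = 0.118
  z = (12 - (1)·1.909 - (-2)·0.118 - (2)·0.000) / (7) = 1.475
  w = (-3 - (2)·1.909 - (4)·0.118 - (-3)·1.475) / (-13) = 0.220
Iteration 2:
  x = (12 - (4)·0.118 - (1)·1.475 - (-3)·0.220) / (11) = 0.974
  y = (7 - (-2)·0.974 - (4)·1.475 - (1)·0.220) / (-10) = -0.283
  z = (12 - (1)·0.974 - (-2)·-0.283 - (2)·0.220) / (7) = 1.431
  w = (-3 - (2)·0.974 - (4)·-0.283 - (-3)·1.431) / (-13) = -0.037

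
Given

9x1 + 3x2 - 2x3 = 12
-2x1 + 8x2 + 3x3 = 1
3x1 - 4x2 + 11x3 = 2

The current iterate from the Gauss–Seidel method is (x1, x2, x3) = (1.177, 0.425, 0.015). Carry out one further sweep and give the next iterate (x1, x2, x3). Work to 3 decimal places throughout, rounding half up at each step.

(1.195, 0.418, 0.008)

One sweep:
  x1 = (12 - (3)·0.425 - (-2)·0.015) / (9) = 1.195
  x2 = (1 - (-2)·1.195 - (3)·0.015) / (8) = 0.418
  x3 = (2 - (3)·1.195 - (-4)·0.418) / (11) = 0.008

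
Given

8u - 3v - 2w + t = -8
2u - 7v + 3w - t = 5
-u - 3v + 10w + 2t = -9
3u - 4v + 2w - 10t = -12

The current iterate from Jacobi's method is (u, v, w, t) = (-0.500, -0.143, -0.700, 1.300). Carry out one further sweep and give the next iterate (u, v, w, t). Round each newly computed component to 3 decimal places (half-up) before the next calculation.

One sweep:
  u = (-8 - (-3)·-0.143 - (-2)·-0.700 - (1)·1.300) / (8) = -1.391
  v = (5 - (2)·-0.500 - (3)·-0.700 - (-1)·1.300) / (-7) = -1.343
  w = (-9 - (-1)·-0.500 - (-3)·-0.143 - (2)·1.300) / (10) = -1.253
  t = (-12 - (3)·-0.500 - (-4)·-0.143 - (2)·-0.700) / (-10) = 0.967

(-1.391, -1.343, -1.253, 0.967)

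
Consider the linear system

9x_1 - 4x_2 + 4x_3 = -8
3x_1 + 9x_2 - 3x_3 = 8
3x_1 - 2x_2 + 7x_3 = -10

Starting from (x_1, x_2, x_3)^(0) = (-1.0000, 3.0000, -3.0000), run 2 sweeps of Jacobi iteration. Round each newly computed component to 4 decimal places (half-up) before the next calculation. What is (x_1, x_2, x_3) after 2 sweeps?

(-0.7266, 0.2487, -2.1270)

Iteration 1:
  x_1 = (-8 - (-4)·3.0000 - (4)·-3.0000) / (9) = 1.7778
  x_2 = (8 - (3)·-1.0000 - (-3)·-3.0000) / (9) = 0.2222
  x_3 = (-10 - (3)·-1.0000 - (-2)·3.0000) / (7) = -0.1429
Iteration 2:
  x_1 = (-8 - (-4)·0.2222 - (4)·-0.1429) / (9) = -0.7266
  x_2 = (8 - (3)·1.7778 - (-3)·-0.1429) / (9) = 0.2487
  x_3 = (-10 - (3)·1.7778 - (-2)·0.2222) / (7) = -2.1270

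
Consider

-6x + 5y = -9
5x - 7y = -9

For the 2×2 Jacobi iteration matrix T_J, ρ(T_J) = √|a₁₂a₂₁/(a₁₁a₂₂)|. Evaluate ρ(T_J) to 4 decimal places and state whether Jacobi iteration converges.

a₁₂a₂₁/(a₁₁a₂₂) = (5)·(5) / ((-6)·(-7)) = 0.595238
ρ = √|0.595238| = √0.595238 = 0.7715
ρ < 1, so Jacobi converges

0.7715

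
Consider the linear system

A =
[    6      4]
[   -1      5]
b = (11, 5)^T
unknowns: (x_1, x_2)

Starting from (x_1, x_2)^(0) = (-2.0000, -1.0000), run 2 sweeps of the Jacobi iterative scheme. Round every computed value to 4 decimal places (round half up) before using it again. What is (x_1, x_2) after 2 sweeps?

Iteration 1:
  x_1 = (11 - (4)·-1.0000) / (6) = 2.5000
  x_2 = (5 - (-1)·-2.0000) / (5) = 0.6000
Iteration 2:
  x_1 = (11 - (4)·0.6000) / (6) = 1.4333
  x_2 = (5 - (-1)·2.5000) / (5) = 1.5000

(1.4333, 1.5000)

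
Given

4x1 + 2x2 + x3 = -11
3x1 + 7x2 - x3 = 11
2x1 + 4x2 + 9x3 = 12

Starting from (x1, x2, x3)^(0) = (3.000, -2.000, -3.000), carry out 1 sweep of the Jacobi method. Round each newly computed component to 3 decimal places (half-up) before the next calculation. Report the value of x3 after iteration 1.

Iteration 1:
  x1 = (-11 - (2)·-2.000 - (1)·-3.000) / (4) = -1.000
  x2 = (11 - (3)·3.000 - (-1)·-3.000) / (7) = -0.143
  x3 = (12 - (2)·3.000 - (4)·-2.000) / (9) = 1.556

1.556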